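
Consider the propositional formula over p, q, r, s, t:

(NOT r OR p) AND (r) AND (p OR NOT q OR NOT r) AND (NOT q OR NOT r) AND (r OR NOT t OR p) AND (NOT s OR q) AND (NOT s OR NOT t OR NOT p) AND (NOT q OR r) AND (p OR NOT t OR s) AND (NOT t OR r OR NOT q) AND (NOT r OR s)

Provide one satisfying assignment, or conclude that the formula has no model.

UNSATISFIABLE

Unit clause (r) forces r = true.
Unit clause (p) forces p = true.
Unit clause (NOT q) forces q = false.
Unit clause (NOT s) forces s = false.
But (s) is also a unit clause — contradiction.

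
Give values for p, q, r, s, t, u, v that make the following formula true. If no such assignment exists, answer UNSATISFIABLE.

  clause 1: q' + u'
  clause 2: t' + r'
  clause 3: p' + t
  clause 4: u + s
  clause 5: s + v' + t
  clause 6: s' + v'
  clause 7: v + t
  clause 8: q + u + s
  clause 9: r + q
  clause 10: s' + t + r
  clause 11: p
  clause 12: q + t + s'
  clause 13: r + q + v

p ↦ 1,  q ↦ 1,  r ↦ 0,  s ↦ 1,  t ↦ 1,  u ↦ 0,  v ↦ 0

The clause (p) is unit, so p = 1.
The clause (t) is unit, so t = 1.
The clause (r') is unit, so r = 0.
The clause (q) is unit, so q = 1.
The clause (u') is unit, so u = 0.
The clause (s) is unit, so s = 1.
The clause (v') is unit, so v = 0.
This assignment satisfies each clause.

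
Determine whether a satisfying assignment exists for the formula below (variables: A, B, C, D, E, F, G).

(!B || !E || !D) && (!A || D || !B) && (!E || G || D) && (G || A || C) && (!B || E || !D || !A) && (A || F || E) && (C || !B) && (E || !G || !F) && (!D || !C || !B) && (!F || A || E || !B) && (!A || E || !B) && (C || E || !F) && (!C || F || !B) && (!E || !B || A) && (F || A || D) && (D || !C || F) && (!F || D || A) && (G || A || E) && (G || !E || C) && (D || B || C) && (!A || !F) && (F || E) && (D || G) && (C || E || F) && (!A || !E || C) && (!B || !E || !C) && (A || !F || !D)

Branch on C: set C = true.
Branch on D: set D = true.
(!B) alone gives B = false.
Branch on A: set A = false.
(!F) alone gives F = false.
(E) alone gives E = true.
All clauses hold; G can take either value.
A satisfying assignment: A ↦ false, B ↦ false, C ↦ true, D ↦ true, E ↦ true, F ↦ false, G ↦ false.

Yes, satisfiable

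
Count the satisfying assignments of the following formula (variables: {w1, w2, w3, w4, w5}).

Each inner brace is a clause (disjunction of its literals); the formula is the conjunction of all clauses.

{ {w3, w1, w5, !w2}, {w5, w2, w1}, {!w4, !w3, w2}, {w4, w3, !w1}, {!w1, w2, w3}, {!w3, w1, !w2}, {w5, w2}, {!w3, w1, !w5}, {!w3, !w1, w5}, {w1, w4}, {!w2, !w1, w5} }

6

There are 2^5 = 32 truth assignments over (w1, w2, w3, w4, w5).
Split on w1. With w1 = true, the clauses containing w1 are satisfied and !w1 drops from the rest; 4 of the 2^4 = 16 assignments to the other variables satisfy what remains.
With w1 = false, by the same count on the reduced clause set, 2 assignments work.
(One model: w1=F, w2=F, w3=F, w4=T, w5=T.)
Total: 4 + 2 = 6.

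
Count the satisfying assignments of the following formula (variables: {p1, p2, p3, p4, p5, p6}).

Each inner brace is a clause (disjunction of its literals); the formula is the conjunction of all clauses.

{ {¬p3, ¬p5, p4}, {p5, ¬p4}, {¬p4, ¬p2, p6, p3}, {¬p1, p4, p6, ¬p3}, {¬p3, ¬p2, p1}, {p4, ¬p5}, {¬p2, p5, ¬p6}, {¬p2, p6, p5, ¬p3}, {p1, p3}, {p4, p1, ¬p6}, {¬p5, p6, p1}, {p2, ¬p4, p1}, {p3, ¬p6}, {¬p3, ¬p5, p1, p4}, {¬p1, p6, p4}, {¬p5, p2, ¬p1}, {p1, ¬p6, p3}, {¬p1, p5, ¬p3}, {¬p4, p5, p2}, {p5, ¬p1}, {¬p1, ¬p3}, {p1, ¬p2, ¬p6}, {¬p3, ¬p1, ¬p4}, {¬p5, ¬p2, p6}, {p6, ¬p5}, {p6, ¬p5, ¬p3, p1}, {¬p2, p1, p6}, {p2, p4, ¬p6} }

There are 2^6 = 64 truth assignments over (p1, p2, p3, p4, p5, p6).
Split on p6. With p6 = True, the clauses containing p6 are satisfied and ¬p6 drops from the rest; 0 of the 2^5 = 32 assignments to the other variables satisfy what remains.
With p6 = False, by the same count on the reduced clause set, 1 assignment works.
Total: 0 + 1 = 1.

1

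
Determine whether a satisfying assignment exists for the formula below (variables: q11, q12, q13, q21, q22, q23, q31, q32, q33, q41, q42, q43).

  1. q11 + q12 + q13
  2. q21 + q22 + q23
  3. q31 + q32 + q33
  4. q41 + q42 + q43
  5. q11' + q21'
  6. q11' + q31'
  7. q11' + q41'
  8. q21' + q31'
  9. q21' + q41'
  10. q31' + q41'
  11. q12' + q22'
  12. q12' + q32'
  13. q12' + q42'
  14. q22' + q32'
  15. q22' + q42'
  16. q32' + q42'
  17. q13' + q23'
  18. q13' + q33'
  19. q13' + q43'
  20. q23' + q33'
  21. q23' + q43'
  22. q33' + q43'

Branch on q11: set q11 = 0.
Branch on q12: set q12 = 1.
Unit clause (q22') forces q22 = 0.
Unit clause (q32') forces q32 = 0.
Unit clause (q42') forces q42 = 0.
Branch on q21: set q21 = 1.
Unit clause (q31') forces q31 = 0.
Unit clause (q33) forces q33 = 1.
Unit clause (q41') forces q41 = 0.
Unit clause (q43) forces q43 = 1.
But (q43') is also a unit clause — contradiction.
So q21 must be the other value — set q21 = 0.
Unit clause (q23) forces q23 = 1.
Unit clause (q13') forces q13 = 0.
Unit clause (q33') forces q33 = 0.
Unit clause (q31) forces q31 = 1.
Unit clause (q41') forces q41 = 0.
Unit clause (q43) forces q43 = 1.
But (q43') is also a unit clause — contradiction.
Neither q21 = 1 nor q21 = 0 works.
So q12 must be the other value — set q12 = 0.
Unit clause (q13) forces q13 = 1.
Unit clause (q23') forces q23 = 0.
Unit clause (q33') forces q33 = 0.
Unit clause (q43') forces q43 = 0.
Branch on q21: set q21 = 1.
Unit clause (q31') forces q31 = 0.
Unit clause (q32) forces q32 = 1.
Unit clause (q41') forces q41 = 0.
Unit clause (q42) forces q42 = 1.
But (q42') is also a unit clause — contradiction.
So q21 must be the other value — set q21 = 0.
Unit clause (q22) forces q22 = 1.
Unit clause (q32') forces q32 = 0.
Unit clause (q31) forces q31 = 1.
Unit clause (q41') forces q41 = 0.
Unit clause (q42) forces q42 = 1.
But (q42') is also a unit clause — contradiction.
Neither q21 = 1 nor q21 = 0 works.
Neither q12 = 1 nor q12 = 0 works.
So q11 must be the other value — set q11 = 1.
Unit clause (q21') forces q21 = 0.
Unit clause (q31') forces q31 = 0.
Unit clause (q41') forces q41 = 0.
Branch on q22: set q22 = 1.
Unit clause (q12') forces q12 = 0.
Unit clause (q32') forces q32 = 0.
Unit clause (q33) forces q33 = 1.
Unit clause (q42') forces q42 = 0.
Unit clause (q43) forces q43 = 1.
But (q43') is also a unit clause — contradiction.
So q22 must be the other value — set q22 = 0.
Unit clause (q23) forces q23 = 1.
Unit clause (q13') forces q13 = 0.
Unit clause (q33') forces q33 = 0.
Unit clause (q32) forces q32 = 1.
Unit clause (q12') forces q12 = 0.
Unit clause (q42') forces q42 = 0.
Unit clause (q43) forces q43 = 1.
But (q43') is also a unit clause — contradiction.
Neither q22 = 1 nor q22 = 0 works.
Neither q11 = 1 nor q11 = 0 works.
No assignment satisfies every clause.

Unsatisfiable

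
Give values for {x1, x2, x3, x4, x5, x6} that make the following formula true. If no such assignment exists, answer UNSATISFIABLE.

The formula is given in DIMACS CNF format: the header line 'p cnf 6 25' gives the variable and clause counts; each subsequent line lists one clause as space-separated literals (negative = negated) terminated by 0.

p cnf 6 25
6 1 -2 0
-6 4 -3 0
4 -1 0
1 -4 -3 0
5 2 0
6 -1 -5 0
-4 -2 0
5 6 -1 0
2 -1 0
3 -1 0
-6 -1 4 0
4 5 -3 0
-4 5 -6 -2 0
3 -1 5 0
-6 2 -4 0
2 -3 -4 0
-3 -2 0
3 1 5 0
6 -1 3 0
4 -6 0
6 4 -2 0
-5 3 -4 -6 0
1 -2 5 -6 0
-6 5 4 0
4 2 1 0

Try x4 = True.
(¬x2) alone gives x2 = False.
(x5) alone gives x5 = True.
(¬x1) alone gives x1 = False.
(¬x3) alone gives x3 = False.
(¬x6) alone gives x6 = False.
Every clause now holds.

x1=False,  x2=False,  x3=False,  x4=True,  x5=True,  x6=False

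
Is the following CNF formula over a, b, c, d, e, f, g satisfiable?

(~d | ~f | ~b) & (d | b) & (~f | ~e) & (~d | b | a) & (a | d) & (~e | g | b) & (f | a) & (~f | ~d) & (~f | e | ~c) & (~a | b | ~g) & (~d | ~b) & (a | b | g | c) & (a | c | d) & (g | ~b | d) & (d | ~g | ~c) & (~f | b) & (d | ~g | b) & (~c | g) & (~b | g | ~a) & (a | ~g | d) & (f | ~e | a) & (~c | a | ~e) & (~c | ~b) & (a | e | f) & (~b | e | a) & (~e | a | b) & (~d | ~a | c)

Yes

Try d = 0.
Unit clause (b) forces b = 1.
Unit clause (a) forces a = 1.
Unit clause (g) forces g = 1.
Unit clause (~c) forces c = 0.
Try f = 0.
No clause remains; e is free.
A satisfying assignment: a=1; b=1; c=0; d=0; e=0; f=0; g=1.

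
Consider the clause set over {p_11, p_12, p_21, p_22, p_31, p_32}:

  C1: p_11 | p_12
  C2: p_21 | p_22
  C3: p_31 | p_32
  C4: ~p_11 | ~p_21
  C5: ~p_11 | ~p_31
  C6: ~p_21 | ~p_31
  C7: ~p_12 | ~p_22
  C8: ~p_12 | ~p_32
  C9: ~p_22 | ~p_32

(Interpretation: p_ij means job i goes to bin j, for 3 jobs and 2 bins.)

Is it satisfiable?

Try p_11 = 1.
Unit clause (~p_21) forces p_21 = 0.
Unit clause (p_22) forces p_22 = 1.
Unit clause (~p_31) forces p_31 = 0.
Unit clause (p_32) forces p_32 = 1.
But (~p_32) is also a unit clause — contradiction.
Undo p_11 and try p_11 = 0.
Unit clause (p_12) forces p_12 = 1.
Unit clause (~p_22) forces p_22 = 0.
Unit clause (p_21) forces p_21 = 1.
Unit clause (~p_31) forces p_31 = 0.
Unit clause (p_32) forces p_32 = 1.
But (~p_32) is also a unit clause — contradiction.
Both values of p_11 lead to a conflict.
No assignment satisfies every clause.

No, unsatisfiable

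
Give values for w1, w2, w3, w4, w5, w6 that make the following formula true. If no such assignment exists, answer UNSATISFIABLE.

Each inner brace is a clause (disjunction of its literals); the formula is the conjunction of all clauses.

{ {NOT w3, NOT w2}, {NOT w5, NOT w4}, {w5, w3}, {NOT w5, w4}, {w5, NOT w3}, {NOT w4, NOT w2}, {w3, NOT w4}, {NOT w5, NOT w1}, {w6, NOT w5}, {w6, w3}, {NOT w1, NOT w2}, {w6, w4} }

Branch on w3: set w3 = false.
From the singleton clause (w5), w5 = true.
From the singleton clause (NOT w4), w4 = false.
That conflicts with the unit clause (w4).
Backtrack on w3: now try w3 = true.
From the singleton clause (NOT w2), w2 = false.
From the singleton clause (w5), w5 = true.
From the singleton clause (NOT w4), w4 = false.
That conflicts with the unit clause (w4).
Neither w3 = true nor w3 = false works.

UNSATISFIABLE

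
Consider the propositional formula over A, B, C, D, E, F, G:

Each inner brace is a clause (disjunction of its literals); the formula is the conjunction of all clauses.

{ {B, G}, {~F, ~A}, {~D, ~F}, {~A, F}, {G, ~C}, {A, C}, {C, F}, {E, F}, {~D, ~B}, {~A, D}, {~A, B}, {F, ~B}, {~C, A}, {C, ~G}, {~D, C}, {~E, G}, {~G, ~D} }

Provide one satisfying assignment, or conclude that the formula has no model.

UNSATISFIABLE

Case B = 1:
From the singleton clause (~D), D = 0.
From the singleton clause (~A), A = 0.
From the singleton clause (C), C = 1.
But (~C) is also a unit clause — contradiction.
Backtrack on B: now try B = 0.
From the singleton clause (G), G = 1.
From the singleton clause (~A), A = 0.
From the singleton clause (C), C = 1.
But (~C) is also a unit clause — contradiction.
Either choice for B ends in contradiction.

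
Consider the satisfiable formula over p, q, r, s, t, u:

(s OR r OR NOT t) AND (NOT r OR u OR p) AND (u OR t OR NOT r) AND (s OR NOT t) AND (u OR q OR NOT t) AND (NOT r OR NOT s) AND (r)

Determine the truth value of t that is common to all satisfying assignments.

Suppose t = true.
Unit clause (s) forces s = true.
Unit clause (NOT r) forces r = false.
That conflicts with the unit clause (r).
So every satisfying assignment has t = False.

False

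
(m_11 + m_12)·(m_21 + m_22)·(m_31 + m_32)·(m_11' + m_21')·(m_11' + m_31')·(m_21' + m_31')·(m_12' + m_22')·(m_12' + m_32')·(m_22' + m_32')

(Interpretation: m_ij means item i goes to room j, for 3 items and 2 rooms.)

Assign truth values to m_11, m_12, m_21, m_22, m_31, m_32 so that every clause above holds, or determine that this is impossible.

UNSATISFIABLE

Try m_11 = 1.
The clause (m_21') is unit, so m_21 = 0.
The clause (m_22) is unit, so m_22 = 1.
The clause (m_31') is unit, so m_31 = 0.
The clause (m_32) is unit, so m_32 = 1.
But (m_32') is also a unit clause — contradiction.
That branch fails; take m_11 = 0 instead.
The clause (m_12) is unit, so m_12 = 1.
The clause (m_22') is unit, so m_22 = 0.
The clause (m_21) is unit, so m_21 = 1.
The clause (m_31') is unit, so m_31 = 0.
The clause (m_32) is unit, so m_32 = 1.
But (m_32') is also a unit clause — contradiction.
Both values of m_11 lead to a conflict.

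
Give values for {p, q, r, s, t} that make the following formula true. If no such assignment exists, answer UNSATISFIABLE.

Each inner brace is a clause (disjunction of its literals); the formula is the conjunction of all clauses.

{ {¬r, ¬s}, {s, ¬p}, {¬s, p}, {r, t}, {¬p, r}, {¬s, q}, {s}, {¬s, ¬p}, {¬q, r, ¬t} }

UNSATISFIABLE

The clause (s) is unit, so s = True.
The clause (¬r) is unit, so r = False.
The clause (p) is unit, so p = True.
But (¬p) is also a unit clause — contradiction.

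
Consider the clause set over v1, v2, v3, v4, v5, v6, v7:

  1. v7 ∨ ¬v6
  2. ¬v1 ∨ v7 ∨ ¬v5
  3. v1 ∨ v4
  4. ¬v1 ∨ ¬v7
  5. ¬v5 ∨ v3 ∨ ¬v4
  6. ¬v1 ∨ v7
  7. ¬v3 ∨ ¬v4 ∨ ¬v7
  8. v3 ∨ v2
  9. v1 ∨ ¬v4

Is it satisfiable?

Try v7 = True.
The clause (¬v1) is unit, so v1 = False.
The clause (v4) is unit, so v4 = True.
But (¬v4) is also a unit clause — contradiction.
That branch fails; take v7 = False instead.
The clause (¬v6) is unit, so v6 = False.
The clause (¬v1) is unit, so v1 = False.
The clause (v4) is unit, so v4 = True.
But (¬v4) is also a unit clause — contradiction.
Both values of v7 lead to a conflict.
No assignment satisfies every clause.

Unsatisfiable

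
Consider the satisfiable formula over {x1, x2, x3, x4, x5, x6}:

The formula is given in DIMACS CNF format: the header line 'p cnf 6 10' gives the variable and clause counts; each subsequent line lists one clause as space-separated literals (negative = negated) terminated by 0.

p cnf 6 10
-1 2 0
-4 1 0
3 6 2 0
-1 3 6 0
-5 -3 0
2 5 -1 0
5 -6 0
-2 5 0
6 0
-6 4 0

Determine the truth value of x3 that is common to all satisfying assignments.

False

Suppose x3 = True.
Unit clause (¬x5) forces x5 = False.
Unit clause (¬x6) forces x6 = False.
That conflicts with the unit clause (x6).
So every satisfying assignment has x3 = False.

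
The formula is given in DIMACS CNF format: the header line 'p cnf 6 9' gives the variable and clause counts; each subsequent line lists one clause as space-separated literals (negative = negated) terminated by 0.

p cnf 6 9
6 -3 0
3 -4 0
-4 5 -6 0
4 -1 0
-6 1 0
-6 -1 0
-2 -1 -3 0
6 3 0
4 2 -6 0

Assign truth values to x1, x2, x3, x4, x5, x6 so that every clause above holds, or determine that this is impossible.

Case x6 = True:
The clause (x1) is unit, so x1 = True.
That conflicts with the unit clause (¬x1).
That branch fails; take x6 = False instead.
The clause (¬x3) is unit, so x3 = False.
That conflicts with the unit clause (x3).
Both values of x6 lead to a conflict.

UNSATISFIABLE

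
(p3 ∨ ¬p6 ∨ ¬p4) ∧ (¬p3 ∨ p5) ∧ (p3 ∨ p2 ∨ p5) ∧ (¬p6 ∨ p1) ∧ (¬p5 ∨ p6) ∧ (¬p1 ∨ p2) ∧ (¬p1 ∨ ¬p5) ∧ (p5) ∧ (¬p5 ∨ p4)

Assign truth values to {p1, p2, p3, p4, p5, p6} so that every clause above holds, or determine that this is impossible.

Unit clause (p5) forces p5 = True.
Unit clause (p6) forces p6 = True.
Unit clause (p1) forces p1 = True.
That conflicts with the unit clause (¬p1).

UNSATISFIABLE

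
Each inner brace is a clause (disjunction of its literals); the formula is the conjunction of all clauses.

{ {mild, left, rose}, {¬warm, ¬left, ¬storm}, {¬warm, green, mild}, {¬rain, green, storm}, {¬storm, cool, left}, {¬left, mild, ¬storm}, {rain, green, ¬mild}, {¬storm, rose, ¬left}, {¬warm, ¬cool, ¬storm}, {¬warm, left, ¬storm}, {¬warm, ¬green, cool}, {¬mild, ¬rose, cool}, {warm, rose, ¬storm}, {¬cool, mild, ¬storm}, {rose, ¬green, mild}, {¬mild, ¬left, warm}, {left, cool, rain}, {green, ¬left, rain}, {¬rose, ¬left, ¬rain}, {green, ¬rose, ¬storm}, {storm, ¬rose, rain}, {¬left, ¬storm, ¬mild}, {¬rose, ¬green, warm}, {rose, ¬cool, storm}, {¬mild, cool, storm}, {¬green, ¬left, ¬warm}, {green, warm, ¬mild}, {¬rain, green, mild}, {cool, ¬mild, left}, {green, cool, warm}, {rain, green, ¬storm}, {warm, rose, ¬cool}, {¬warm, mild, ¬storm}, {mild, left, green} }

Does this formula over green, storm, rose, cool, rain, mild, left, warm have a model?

Case mild = True:
Case rain = True:
Case green = True:
Case warm = True:
From the singleton clause (cool), cool = True.
From the singleton clause (¬storm), storm = False.
From the singleton clause (rose), rose = True.
From the singleton clause (¬left), left = False.
Every clause now holds.
A satisfying assignment: green=True, storm=False, rose=True, cool=True, rain=True, mild=True, left=False, warm=True.

Yes, satisfiable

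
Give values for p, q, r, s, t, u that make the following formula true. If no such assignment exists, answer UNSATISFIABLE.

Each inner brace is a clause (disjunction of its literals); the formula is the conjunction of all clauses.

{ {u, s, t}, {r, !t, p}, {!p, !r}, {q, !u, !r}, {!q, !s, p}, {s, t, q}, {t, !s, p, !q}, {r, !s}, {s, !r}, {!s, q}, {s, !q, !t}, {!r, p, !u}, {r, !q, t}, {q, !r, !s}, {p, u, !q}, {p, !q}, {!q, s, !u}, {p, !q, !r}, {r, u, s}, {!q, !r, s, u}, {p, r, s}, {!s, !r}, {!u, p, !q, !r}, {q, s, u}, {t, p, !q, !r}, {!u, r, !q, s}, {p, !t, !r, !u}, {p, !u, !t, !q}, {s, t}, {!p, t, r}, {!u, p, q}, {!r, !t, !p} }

p: true, q: false, r: false, s: false, t: true, u: true

Try p = true.
The clause (!r) is unit, so r = false.
The clause (!s) is unit, so s = false.
The clause (u) is unit, so u = true.
The clause (!q) is unit, so q = false.
The clause (t) is unit, so t = true.
Every clause now holds.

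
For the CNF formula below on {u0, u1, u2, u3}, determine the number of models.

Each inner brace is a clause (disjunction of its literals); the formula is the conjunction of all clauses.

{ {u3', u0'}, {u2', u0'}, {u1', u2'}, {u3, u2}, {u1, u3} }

3

There are 2^4 = 16 truth assignments over (u0, u1, u2, u3).
Check each against the 5 clauses (columns in the order u0, u1, u2, u3):
  F F F F  ✗ fails (u3 + u2)
  F F F T  ✓ satisfies all
  F F T F  ✗ fails (u1 + u3)
  F F T T  ✓ satisfies all
  F T F F  ✗ fails (u3 + u2)
  F T F T  ✓ satisfies all
  F T T F  ✗ fails (u1' + u2')
  F T T T  ✗ fails (u1' + u2')
  T F F F  ✗ fails (u3 + u2)
  T F F T  ✗ fails (u3' + u0')
  T F T F  ✗ fails (u2' + u0')
  T F T T  ✗ fails (u3' + u0')
  T T F F  ✗ fails (u3 + u2)
  T T F T  ✗ fails (u3' + u0')
  T T T F  ✗ fails (u2' + u0')
  T T T T  ✗ fails (u3' + u0')
3 of the 16 rows are models.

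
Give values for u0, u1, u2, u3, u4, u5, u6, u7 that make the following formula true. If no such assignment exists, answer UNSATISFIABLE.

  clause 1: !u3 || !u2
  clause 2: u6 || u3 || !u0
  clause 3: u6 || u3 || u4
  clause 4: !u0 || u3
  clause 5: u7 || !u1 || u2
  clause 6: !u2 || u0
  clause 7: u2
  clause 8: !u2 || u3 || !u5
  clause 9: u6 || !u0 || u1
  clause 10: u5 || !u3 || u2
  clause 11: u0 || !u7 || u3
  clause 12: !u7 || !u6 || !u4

UNSATISFIABLE

From the singleton clause (u2), u2 = true.
From the singleton clause (!u3), u3 = false.
From the singleton clause (!u0), u0 = false.
Now (u0) is unsatisfied and unit — conflict.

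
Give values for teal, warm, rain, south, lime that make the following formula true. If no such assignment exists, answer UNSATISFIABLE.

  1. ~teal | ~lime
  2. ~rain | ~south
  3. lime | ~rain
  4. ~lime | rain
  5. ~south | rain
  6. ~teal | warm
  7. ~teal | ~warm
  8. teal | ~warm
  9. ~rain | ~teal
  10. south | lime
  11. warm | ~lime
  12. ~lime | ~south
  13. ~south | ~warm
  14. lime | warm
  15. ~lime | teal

UNSATISFIABLE

Try teal = 0.
The clause (~warm) is unit, so warm = 0.
The clause (~lime) is unit, so lime = 0.
But (lime) is also a unit clause — contradiction.
That branch fails; take teal = 1 instead.
The clause (~lime) is unit, so lime = 0.
The clause (~rain) is unit, so rain = 0.
The clause (~south) is unit, so south = 0.
But (south) is also a unit clause — contradiction.
Neither teal = 1 nor teal = 0 works.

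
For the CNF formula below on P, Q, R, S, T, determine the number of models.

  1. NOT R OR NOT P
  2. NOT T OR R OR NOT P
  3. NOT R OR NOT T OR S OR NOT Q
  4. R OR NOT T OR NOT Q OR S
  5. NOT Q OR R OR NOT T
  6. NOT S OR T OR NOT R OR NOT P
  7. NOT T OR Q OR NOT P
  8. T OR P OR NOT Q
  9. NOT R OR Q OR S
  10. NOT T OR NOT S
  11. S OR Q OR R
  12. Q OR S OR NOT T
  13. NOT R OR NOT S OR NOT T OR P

There are 2^5 = 32 truth assignments over (P, Q, R, S, T).
Split on R. With R = true, the clauses containing R are satisfied and NOT R drops from the rest; 1 of the 2^4 = 16 assignments to the other variables satisfy what remains.
With R = false, by the same count on the reduced clause set, 4 assignments work.
(One model: P=F, Q=F, R=F, S=T, T=F.)
Total: 1 + 4 = 5.

5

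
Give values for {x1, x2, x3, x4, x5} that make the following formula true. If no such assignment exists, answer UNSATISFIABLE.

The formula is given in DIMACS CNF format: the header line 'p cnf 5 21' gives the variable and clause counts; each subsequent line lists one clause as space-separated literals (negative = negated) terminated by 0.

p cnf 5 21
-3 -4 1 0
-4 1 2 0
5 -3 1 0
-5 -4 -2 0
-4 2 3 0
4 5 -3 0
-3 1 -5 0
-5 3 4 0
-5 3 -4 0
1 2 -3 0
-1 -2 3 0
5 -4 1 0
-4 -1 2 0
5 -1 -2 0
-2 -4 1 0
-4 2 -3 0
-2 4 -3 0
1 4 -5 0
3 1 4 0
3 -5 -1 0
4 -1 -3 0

Case x3 = False:
Case x4 = False:
The clause (¬x5) is unit, so x5 = False.
The clause (x1) is unit, so x1 = True.
The clause (¬x2) is unit, so x2 = False.
All clauses are satisfied.

x1=True; x2=False; x3=False; x4=False; x5=False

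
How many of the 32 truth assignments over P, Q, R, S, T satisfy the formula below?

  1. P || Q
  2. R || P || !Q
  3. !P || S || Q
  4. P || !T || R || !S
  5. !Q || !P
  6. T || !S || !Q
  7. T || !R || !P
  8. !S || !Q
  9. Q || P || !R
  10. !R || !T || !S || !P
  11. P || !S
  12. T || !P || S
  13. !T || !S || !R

4

There are 2^5 = 32 truth assignments over (P, Q, R, S, T).
Split on T. With T = true, the clauses containing T are satisfied and !T drops from the rest; 2 of the 2^4 = 16 assignments to the other variables satisfy what remains.
With T = false, by the same count on the reduced clause set, 2 assignments work.
Total: 2 + 2 = 4.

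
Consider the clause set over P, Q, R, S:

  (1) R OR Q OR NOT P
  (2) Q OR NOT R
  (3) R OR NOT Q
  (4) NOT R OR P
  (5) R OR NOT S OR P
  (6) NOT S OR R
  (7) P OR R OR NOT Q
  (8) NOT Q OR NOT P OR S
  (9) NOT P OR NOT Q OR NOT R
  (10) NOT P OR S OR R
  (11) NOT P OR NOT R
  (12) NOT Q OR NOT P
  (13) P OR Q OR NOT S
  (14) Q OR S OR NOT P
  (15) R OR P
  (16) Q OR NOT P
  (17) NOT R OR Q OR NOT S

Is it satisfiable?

Branch on Q: set Q = true.
From the singleton clause (R), R = true.
From the singleton clause (P), P = true.
But (NOT P) is also a unit clause — contradiction.
Backtrack on Q: now try Q = false.
From the singleton clause (NOT R), R = false.
From the singleton clause (NOT P), P = false.
But (P) is also a unit clause — contradiction.
Neither Q = true nor Q = false works.
No assignment satisfies every clause.

Unsatisfiable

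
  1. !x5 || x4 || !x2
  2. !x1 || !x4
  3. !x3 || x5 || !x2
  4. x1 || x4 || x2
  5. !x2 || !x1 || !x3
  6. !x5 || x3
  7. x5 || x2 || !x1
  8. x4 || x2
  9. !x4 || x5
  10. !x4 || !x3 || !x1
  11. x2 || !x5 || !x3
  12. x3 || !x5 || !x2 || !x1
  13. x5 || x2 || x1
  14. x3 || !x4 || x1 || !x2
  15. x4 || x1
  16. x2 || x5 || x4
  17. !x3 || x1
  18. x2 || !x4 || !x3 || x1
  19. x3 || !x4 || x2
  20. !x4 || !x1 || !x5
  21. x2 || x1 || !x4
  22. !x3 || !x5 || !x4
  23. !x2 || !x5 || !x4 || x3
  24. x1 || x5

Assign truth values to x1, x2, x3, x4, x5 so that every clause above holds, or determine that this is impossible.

Case x1 = true:
(!x4) alone gives x4 = false.
(x2) alone gives x2 = true.
(!x5) alone gives x5 = false.
(!x3) alone gives x3 = false.
Every clause now holds.

x1: true,  x2: true,  x3: false,  x4: false,  x5: false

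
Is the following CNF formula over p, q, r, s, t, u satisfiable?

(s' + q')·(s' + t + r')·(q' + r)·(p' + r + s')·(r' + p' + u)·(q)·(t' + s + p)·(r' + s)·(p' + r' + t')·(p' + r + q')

(q) alone gives q = 1.
(s') alone gives s = 0.
(r) alone gives r = 1.
But (r') is also a unit clause — contradiction.
No assignment satisfies every clause.

No, unsatisfiable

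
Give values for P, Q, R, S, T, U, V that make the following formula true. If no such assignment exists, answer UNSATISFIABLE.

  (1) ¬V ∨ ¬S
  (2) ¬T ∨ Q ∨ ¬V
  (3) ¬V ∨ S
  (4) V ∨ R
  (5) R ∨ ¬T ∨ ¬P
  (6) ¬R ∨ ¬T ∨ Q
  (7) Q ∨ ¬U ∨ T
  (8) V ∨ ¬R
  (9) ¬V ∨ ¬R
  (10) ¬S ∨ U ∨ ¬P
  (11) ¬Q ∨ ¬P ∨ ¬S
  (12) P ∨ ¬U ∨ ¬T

Case V = False:
From the singleton clause (R), R = True.
Now (¬R) is unsatisfied and unit — conflict.
Undo V and try V = True.
From the singleton clause (¬S), S = False.
Now (S) is unsatisfied and unit — conflict.
Neither V = True nor V = False works.

UNSATISFIABLE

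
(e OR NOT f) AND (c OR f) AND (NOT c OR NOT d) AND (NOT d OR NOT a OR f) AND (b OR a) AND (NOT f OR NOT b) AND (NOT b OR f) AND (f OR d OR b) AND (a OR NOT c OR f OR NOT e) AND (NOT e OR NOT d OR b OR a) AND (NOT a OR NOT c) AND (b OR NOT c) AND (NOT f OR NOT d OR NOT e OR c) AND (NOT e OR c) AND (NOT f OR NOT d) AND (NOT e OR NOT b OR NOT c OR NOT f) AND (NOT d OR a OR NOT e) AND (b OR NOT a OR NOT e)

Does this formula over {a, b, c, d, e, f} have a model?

Suppose e = true.
Unit clause (c) forces c = true.
Unit clause (NOT d) forces d = false.
Unit clause (NOT a) forces a = false.
Unit clause (b) forces b = true.
Unit clause (NOT f) forces f = false.
That conflicts with the unit clause (f).
Undo e and try e = false.
Unit clause (NOT f) forces f = false.
Unit clause (c) forces c = true.
Unit clause (NOT d) forces d = false.
Unit clause (NOT b) forces b = false.
That conflicts with the unit clause (b).
Either choice for e ends in contradiction.
No assignment satisfies every clause.

No, unsatisfiable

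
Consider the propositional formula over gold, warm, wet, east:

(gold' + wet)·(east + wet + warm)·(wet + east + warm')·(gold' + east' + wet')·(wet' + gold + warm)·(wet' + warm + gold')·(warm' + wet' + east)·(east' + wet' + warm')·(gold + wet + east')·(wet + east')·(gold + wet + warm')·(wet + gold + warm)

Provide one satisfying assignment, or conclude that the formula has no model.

UNSATISFIABLE

Case gold = 0:
Case wet = 0:
(east') alone gives east = 0.
(warm) alone gives warm = 1.
But (warm') is also a unit clause — contradiction.
Backtrack on wet: now try wet = 1.
(warm) alone gives warm = 1.
(east) alone gives east = 1.
But (east') is also a unit clause — contradiction.
Neither wet = 1 nor wet = 0 works.
Backtrack on gold: now try gold = 1.
(wet) alone gives wet = 1.
(east') alone gives east = 0.
(warm) alone gives warm = 1.
But (warm') is also a unit clause — contradiction.
Neither gold = 1 nor gold = 0 works.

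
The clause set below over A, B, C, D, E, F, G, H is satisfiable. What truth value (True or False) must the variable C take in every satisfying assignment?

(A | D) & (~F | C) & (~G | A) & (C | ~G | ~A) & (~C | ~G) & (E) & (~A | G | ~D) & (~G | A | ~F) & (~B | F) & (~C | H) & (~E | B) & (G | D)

True

Suppose C = 0.
Unit clause (~F) forces F = 0.
Unit clause (E) forces E = 1.
Unit clause (~B) forces B = 0.
But (B) is also a unit clause — contradiction.
So every satisfying assignment has C = True.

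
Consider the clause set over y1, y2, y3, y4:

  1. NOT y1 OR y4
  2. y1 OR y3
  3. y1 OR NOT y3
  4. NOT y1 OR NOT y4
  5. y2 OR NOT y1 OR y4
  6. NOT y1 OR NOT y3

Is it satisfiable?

No, unsatisfiable

Try y1 = false.
From the singleton clause (y3), y3 = true.
Now (NOT y3) is unsatisfied and unit — conflict.
That branch fails; take y1 = true instead.
From the singleton clause (y4), y4 = true.
Now (NOT y4) is unsatisfied and unit — conflict.
Neither y1 = true nor y1 = false works.
No assignment satisfies every clause.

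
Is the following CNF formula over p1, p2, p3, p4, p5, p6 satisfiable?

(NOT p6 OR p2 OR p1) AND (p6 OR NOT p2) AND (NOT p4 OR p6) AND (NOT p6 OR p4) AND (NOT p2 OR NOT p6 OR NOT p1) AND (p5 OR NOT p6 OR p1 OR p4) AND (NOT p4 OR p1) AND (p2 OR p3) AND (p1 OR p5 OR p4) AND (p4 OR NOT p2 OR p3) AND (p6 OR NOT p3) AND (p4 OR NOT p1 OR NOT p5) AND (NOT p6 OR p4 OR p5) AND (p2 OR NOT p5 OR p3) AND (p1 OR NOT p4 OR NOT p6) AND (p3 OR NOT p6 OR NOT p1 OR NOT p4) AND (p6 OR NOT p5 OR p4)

Try p6 = true.
(p4) alone gives p4 = true.
(p1) alone gives p1 = true.
(NOT p2) alone gives p2 = false.
(p3) alone gives p3 = true.
Every clause is now satisfied; p5 is unconstrained.
A satisfying assignment: p1: true, p2: false, p3: true, p4: true, p5: true, p6: true.

Yes, satisfiable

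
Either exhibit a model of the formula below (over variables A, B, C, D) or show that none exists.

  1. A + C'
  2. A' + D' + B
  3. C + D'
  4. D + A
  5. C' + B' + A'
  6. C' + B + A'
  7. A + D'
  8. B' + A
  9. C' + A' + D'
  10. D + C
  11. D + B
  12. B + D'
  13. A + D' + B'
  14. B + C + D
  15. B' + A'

Suppose A = 1.
(B') alone gives B = 0.
(D') alone gives D = 0.
Now (D) is unsatisfied and unit — conflict.
So A must be the other value — set A = 0.
(C') alone gives C = 0.
(D') alone gives D = 0.
Now (D) is unsatisfied and unit — conflict.
Either choice for A ends in contradiction.

UNSATISFIABLE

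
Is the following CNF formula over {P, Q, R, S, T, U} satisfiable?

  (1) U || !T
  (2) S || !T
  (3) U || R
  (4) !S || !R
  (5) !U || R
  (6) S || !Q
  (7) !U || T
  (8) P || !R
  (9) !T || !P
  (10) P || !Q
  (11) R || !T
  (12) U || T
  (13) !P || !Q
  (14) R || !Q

Case U = true:
The clause (R) is unit, so R = true.
The clause (!S) is unit, so S = false.
The clause (!T) is unit, so T = false.
That conflicts with the unit clause (T).
Undo U and try U = false.
The clause (!T) is unit, so T = false.
That conflicts with the unit clause (T).
Neither U = true nor U = false works.
No assignment satisfies every clause.

No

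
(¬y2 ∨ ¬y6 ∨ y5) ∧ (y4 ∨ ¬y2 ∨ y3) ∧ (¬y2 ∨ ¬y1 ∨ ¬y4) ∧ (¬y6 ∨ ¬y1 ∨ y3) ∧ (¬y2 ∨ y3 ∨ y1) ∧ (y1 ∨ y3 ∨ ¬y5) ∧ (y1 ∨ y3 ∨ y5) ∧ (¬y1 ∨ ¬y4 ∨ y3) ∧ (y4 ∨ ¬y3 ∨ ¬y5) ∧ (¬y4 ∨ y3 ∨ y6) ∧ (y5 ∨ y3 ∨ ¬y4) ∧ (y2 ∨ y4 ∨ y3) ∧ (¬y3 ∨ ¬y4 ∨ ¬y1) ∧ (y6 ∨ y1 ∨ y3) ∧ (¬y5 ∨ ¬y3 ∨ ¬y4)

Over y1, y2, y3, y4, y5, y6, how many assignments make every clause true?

9

There are 2^6 = 64 truth assignments over (y1, y2, y3, y4, y5, y6).
Split on y4. With y4 = True, the clauses containing y4 are satisfied and ¬y4 drops from the rest; 3 of the 2^5 = 32 assignments to the other variables satisfy what remains.
With y4 = False, by the same count on the reduced clause set, 6 assignments work.
(One model: y1=F, y2=F, y3=T, y4=F, y5=F, y6=F.)
Total: 3 + 6 = 9.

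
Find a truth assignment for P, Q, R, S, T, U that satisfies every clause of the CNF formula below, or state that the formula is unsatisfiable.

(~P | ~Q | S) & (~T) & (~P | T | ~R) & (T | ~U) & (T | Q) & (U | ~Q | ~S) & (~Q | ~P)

P ↦ 0, Q ↦ 1, R ↦ 0, S ↦ 0, T ↦ 0, U ↦ 0

The clause (~T) is unit, so T = 0.
The clause (~U) is unit, so U = 0.
The clause (Q) is unit, so Q = 1.
The clause (~S) is unit, so S = 0.
The clause (~P) is unit, so P = 0.
No clause remains; R is free.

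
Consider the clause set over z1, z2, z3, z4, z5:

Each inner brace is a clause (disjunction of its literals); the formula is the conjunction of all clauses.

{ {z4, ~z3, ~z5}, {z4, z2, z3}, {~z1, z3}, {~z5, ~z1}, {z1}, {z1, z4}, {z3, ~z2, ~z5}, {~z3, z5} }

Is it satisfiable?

No, unsatisfiable

(z1) alone gives z1 = 1.
(z3) alone gives z3 = 1.
(~z5) alone gives z5 = 0.
That conflicts with the unit clause (z5).
No assignment satisfies every clause.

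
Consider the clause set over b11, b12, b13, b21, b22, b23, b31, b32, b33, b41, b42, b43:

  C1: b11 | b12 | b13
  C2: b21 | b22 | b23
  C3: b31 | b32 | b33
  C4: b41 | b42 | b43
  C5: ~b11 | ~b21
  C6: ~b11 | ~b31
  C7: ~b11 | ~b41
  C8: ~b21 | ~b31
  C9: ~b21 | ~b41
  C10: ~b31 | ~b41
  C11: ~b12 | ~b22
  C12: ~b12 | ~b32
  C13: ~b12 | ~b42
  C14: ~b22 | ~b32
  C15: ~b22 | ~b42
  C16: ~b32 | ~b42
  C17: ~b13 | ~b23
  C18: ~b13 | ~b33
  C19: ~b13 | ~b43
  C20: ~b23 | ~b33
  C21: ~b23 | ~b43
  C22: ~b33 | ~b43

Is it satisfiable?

Unsatisfiable

Case b11 = 0:
Case b12 = 1:
Unit clause (~b22) forces b22 = 0.
Unit clause (~b32) forces b32 = 0.
Unit clause (~b42) forces b42 = 0.
Case b21 = 1:
Unit clause (~b31) forces b31 = 0.
Unit clause (b33) forces b33 = 1.
Unit clause (~b41) forces b41 = 0.
Unit clause (b43) forces b43 = 1.
Now (~b43) is unsatisfied and unit — conflict.
So b21 must be the other value — set b21 = 0.
Unit clause (b23) forces b23 = 1.
Unit clause (~b13) forces b13 = 0.
Unit clause (~b33) forces b33 = 0.
Unit clause (b31) forces b31 = 1.
Unit clause (~b41) forces b41 = 0.
Unit clause (b43) forces b43 = 1.
Now (~b43) is unsatisfied and unit — conflict.
Either choice for b21 ends in contradiction.
So b12 must be the other value — set b12 = 0.
Unit clause (b13) forces b13 = 1.
Unit clause (~b23) forces b23 = 0.
Unit clause (~b33) forces b33 = 0.
Unit clause (~b43) forces b43 = 0.
Case b21 = 1:
Unit clause (~b31) forces b31 = 0.
Unit clause (b32) forces b32 = 1.
Unit clause (~b41) forces b41 = 0.
Unit clause (b42) forces b42 = 1.
Now (~b42) is unsatisfied and unit — conflict.
So b21 must be the other value — set b21 = 0.
Unit clause (b22) forces b22 = 1.
Unit clause (~b32) forces b32 = 0.
Unit clause (b31) forces b31 = 1.
Unit clause (~b41) forces b41 = 0.
Unit clause (b42) forces b42 = 1.
Now (~b42) is unsatisfied and unit — conflict.
Either choice for b21 ends in contradiction.
Either choice for b12 ends in contradiction.
So b11 must be the other value — set b11 = 1.
Unit clause (~b21) forces b21 = 0.
Unit clause (~b31) forces b31 = 0.
Unit clause (~b41) forces b41 = 0.
Case b22 = 1:
Unit clause (~b12) forces b12 = 0.
Unit clause (~b32) forces b32 = 0.
Unit clause (b33) forces b33 = 1.
Unit clause (~b42) forces b42 = 0.
Unit clause (b43) forces b43 = 1.
Now (~b43) is unsatisfied and unit — conflict.
So b22 must be the other value — set b22 = 0.
Unit clause (b23) forces b23 = 1.
Unit clause (~b13) forces b13 = 0.
Unit clause (~b33) forces b33 = 0.
Unit clause (b32) forces b32 = 1.
Unit clause (~b12) forces b12 = 0.
Unit clause (~b42) forces b42 = 0.
Unit clause (b43) forces b43 = 1.
Now (~b43) is unsatisfied and unit — conflict.
Either choice for b22 ends in contradiction.
Either choice for b11 ends in contradiction.
No assignment satisfies every clause.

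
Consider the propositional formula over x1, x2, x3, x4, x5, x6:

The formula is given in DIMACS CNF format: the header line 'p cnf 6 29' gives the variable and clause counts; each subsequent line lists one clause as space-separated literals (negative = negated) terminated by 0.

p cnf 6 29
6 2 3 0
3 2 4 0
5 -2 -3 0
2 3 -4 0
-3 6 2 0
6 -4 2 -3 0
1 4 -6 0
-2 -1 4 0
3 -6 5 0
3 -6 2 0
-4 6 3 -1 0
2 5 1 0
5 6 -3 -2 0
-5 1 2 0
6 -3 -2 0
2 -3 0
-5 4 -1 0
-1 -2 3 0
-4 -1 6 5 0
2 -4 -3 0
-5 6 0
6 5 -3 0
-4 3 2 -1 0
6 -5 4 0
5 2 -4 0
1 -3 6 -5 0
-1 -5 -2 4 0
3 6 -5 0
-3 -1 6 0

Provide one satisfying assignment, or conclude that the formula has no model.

Branch on x2: set x2 = True.
Branch on x5: set x5 = True.
From the singleton clause (x6), x6 = True.
Branch on x1: set x1 = True.
From the singleton clause (x4), x4 = True.
From the singleton clause (x3), x3 = True.
This assignment satisfies each clause.

x1=True; x2=True; x3=True; x4=True; x5=True; x6=True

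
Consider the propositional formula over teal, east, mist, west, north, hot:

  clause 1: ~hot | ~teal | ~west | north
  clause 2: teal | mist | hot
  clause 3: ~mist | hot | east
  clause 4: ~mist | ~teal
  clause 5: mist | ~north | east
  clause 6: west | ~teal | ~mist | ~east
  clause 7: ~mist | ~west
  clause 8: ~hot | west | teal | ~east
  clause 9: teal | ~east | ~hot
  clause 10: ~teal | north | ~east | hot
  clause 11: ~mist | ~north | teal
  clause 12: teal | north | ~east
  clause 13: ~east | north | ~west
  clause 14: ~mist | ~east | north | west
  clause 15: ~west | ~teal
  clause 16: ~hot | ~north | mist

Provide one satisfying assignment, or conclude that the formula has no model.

teal: 1; east: 0; mist: 0; west: 0; north: 0; hot: 0

Suppose mist = 0.
Suppose teal = 1.
(~west) alone gives west = 0.
Suppose north = 0.
Suppose east = 0.
Every clause is now satisfied; hot is unconstrained.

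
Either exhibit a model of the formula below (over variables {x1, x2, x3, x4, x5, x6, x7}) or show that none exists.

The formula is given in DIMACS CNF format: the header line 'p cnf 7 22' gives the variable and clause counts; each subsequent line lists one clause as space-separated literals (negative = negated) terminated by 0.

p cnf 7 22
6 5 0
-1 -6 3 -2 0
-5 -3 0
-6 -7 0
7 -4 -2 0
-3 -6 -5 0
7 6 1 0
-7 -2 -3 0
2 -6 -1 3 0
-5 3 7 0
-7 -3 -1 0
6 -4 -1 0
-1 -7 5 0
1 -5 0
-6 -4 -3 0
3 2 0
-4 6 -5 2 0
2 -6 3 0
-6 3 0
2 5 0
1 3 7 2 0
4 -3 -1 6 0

x1 ↦ False, x2 ↦ True, x3 ↦ True, x4 ↦ False, x5 ↦ False, x6 ↦ True, x7 ↦ False

Suppose x6 = True.
From the singleton clause (¬x7), x7 = False.
From the singleton clause (x3), x3 = True.
From the singleton clause (¬x5), x5 = False.
From the singleton clause (¬x4), x4 = False.
From the singleton clause (x2), x2 = True.
All clauses hold; x1 can take either value.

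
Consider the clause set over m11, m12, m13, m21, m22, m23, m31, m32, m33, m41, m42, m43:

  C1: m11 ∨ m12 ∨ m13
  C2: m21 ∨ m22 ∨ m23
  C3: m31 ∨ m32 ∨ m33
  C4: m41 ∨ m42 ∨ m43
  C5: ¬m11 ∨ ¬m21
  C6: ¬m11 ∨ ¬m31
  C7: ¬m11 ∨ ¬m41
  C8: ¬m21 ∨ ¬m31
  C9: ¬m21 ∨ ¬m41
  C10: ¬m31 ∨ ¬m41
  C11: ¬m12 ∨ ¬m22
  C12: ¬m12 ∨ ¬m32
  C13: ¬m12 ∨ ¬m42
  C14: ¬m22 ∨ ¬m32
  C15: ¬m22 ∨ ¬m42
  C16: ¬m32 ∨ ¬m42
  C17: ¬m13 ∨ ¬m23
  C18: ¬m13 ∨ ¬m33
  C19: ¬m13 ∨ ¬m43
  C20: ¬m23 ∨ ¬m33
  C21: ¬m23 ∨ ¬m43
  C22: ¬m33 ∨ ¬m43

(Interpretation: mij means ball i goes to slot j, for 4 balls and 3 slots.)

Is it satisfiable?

No, unsatisfiable

Try m11 = False.
Try m12 = True.
The clause (¬m22) is unit, so m22 = False.
The clause (¬m32) is unit, so m32 = False.
The clause (¬m42) is unit, so m42 = False.
Try m21 = True.
The clause (¬m31) is unit, so m31 = False.
The clause (m33) is unit, so m33 = True.
The clause (¬m41) is unit, so m41 = False.
The clause (m43) is unit, so m43 = True.
But (¬m43) is also a unit clause — contradiction.
Undo m21 and try m21 = False.
The clause (m23) is unit, so m23 = True.
The clause (¬m13) is unit, so m13 = False.
The clause (¬m33) is unit, so m33 = False.
The clause (m31) is unit, so m31 = True.
The clause (¬m41) is unit, so m41 = False.
The clause (m43) is unit, so m43 = True.
But (¬m43) is also a unit clause — contradiction.
Either choice for m21 ends in contradiction.
Undo m12 and try m12 = False.
The clause (m13) is unit, so m13 = True.
The clause (¬m23) is unit, so m23 = False.
The clause (¬m33) is unit, so m33 = False.
The clause (¬m43) is unit, so m43 = False.
Try m21 = True.
The clause (¬m31) is unit, so m31 = False.
The clause (m32) is unit, so m32 = True.
The clause (¬m41) is unit, so m41 = False.
The clause (m42) is unit, so m42 = True.
But (¬m42) is also a unit clause — contradiction.
Undo m21 and try m21 = False.
The clause (m22) is unit, so m22 = True.
The clause (¬m32) is unit, so m32 = False.
The clause (m31) is unit, so m31 = True.
The clause (¬m41) is unit, so m41 = False.
The clause (m42) is unit, so m42 = True.
But (¬m42) is also a unit clause — contradiction.
Either choice for m21 ends in contradiction.
Either choice for m12 ends in contradiction.
Undo m11 and try m11 = True.
The clause (¬m21) is unit, so m21 = False.
The clause (¬m31) is unit, so m31 = False.
The clause (¬m41) is unit, so m41 = False.
Try m22 = True.
The clause (¬m12) is unit, so m12 = False.
The clause (¬m32) is unit, so m32 = False.
The clause (m33) is unit, so m33 = True.
The clause (¬m42) is unit, so m42 = False.
The clause (m43) is unit, so m43 = True.
But (¬m43) is also a unit clause — contradiction.
Undo m22 and try m22 = False.
The clause (m23) is unit, so m23 = True.
The clause (¬m13) is unit, so m13 = False.
The clause (¬m33) is unit, so m33 = False.
The clause (m32) is unit, so m32 = True.
The clause (¬m12) is unit, so m12 = False.
The clause (¬m42) is unit, so m42 = False.
The clause (m43) is unit, so m43 = True.
But (¬m43) is also a unit clause — contradiction.
Either choice for m22 ends in contradiction.
Either choice for m11 ends in contradiction.
No assignment satisfies every clause.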